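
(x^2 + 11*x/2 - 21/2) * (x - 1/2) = x^3 + 5*x^2 - 53*x/4 + 21/4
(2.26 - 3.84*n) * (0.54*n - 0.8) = -2.0736*n^2 + 4.2924*n - 1.808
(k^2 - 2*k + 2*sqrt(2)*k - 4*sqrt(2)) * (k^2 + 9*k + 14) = k^4 + 2*sqrt(2)*k^3 + 7*k^3 - 4*k^2 + 14*sqrt(2)*k^2 - 28*k - 8*sqrt(2)*k - 56*sqrt(2)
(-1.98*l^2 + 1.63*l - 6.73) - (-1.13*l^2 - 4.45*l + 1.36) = -0.85*l^2 + 6.08*l - 8.09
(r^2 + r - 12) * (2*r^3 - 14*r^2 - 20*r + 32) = 2*r^5 - 12*r^4 - 58*r^3 + 180*r^2 + 272*r - 384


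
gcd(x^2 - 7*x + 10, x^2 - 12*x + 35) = x - 5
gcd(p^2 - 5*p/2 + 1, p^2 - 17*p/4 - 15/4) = 1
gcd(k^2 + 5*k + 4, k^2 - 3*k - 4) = k + 1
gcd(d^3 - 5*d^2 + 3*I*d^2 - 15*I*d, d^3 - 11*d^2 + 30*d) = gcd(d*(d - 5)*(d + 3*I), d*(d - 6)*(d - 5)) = d^2 - 5*d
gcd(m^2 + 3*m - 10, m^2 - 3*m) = 1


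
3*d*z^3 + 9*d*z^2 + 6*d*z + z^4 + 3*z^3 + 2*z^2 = z*(3*d + z)*(z + 1)*(z + 2)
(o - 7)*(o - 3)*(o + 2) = o^3 - 8*o^2 + o + 42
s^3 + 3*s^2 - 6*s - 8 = (s - 2)*(s + 1)*(s + 4)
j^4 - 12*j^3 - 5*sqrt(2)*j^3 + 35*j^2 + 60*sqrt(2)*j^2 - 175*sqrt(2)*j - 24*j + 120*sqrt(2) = (j - 8)*(j - 3)*(j - 1)*(j - 5*sqrt(2))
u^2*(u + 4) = u^3 + 4*u^2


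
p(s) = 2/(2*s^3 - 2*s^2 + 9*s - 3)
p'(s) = 2*(-6*s^2 + 4*s - 9)/(2*s^3 - 2*s^2 + 9*s - 3)^2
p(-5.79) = -0.00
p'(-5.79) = -0.00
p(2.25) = 0.07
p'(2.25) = -0.07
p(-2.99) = -0.02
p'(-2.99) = -0.01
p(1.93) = 0.09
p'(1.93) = -0.10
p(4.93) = 0.01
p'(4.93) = -0.01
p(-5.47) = -0.00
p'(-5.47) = -0.00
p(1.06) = 0.30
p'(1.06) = -0.52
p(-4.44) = -0.01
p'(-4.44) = -0.00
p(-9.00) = 0.00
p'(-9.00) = 0.00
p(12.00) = 0.00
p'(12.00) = 0.00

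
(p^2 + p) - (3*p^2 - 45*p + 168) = -2*p^2 + 46*p - 168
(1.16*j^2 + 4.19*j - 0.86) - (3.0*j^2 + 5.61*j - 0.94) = -1.84*j^2 - 1.42*j + 0.08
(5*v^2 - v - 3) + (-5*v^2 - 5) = -v - 8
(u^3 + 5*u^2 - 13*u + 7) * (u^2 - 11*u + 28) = u^5 - 6*u^4 - 40*u^3 + 290*u^2 - 441*u + 196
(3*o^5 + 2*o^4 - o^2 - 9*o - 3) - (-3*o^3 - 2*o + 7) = 3*o^5 + 2*o^4 + 3*o^3 - o^2 - 7*o - 10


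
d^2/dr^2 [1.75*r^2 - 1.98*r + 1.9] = 3.50000000000000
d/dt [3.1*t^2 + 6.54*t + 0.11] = 6.2*t + 6.54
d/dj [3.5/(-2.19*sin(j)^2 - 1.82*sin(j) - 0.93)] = (15.33*sin(j) + 6.37)*cos(j)/(2.19*sin(j)^2 + 1.82*sin(j) + 0.93)^2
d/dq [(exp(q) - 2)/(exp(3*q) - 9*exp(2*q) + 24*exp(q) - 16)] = (-2*exp(2*q) + 7*exp(q) - 8)*exp(q)/(exp(5*q) - 14*exp(4*q) + 73*exp(3*q) - 172*exp(2*q) + 176*exp(q) - 64)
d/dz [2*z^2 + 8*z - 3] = 4*z + 8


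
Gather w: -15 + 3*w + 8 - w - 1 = 2*w - 8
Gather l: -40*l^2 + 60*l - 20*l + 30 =-40*l^2 + 40*l + 30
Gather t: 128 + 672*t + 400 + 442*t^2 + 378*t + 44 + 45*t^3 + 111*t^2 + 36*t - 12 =45*t^3 + 553*t^2 + 1086*t + 560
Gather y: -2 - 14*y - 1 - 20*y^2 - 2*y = -20*y^2 - 16*y - 3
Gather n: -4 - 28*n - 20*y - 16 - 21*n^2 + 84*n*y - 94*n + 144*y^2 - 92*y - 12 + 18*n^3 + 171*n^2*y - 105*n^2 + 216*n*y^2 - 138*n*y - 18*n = 18*n^3 + n^2*(171*y - 126) + n*(216*y^2 - 54*y - 140) + 144*y^2 - 112*y - 32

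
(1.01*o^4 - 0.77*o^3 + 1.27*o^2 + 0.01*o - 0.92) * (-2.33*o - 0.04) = -2.3533*o^5 + 1.7537*o^4 - 2.9283*o^3 - 0.0741*o^2 + 2.1432*o + 0.0368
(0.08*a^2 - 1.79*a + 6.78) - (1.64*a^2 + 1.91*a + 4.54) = -1.56*a^2 - 3.7*a + 2.24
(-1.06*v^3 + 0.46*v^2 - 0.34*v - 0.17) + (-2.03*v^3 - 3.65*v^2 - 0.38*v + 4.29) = -3.09*v^3 - 3.19*v^2 - 0.72*v + 4.12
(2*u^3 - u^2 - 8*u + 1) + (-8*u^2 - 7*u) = 2*u^3 - 9*u^2 - 15*u + 1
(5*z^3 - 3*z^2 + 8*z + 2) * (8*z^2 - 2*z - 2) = 40*z^5 - 34*z^4 + 60*z^3 + 6*z^2 - 20*z - 4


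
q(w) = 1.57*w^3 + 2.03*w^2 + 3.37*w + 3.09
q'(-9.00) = 348.34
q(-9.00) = -1007.34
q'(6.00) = 197.29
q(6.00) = 435.51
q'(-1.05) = 4.30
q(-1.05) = -0.03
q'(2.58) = 45.20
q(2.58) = 52.26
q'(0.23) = 4.55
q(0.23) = 3.99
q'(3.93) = 92.07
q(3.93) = 142.98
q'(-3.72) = 53.45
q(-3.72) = -62.18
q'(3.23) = 65.62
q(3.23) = 88.06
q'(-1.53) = 8.18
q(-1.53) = -2.94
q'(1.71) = 24.09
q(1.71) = 22.64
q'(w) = 4.71*w^2 + 4.06*w + 3.37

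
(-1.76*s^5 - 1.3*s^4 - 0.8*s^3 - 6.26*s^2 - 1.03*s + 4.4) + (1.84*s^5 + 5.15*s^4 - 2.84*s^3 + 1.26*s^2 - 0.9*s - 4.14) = 0.0800000000000001*s^5 + 3.85*s^4 - 3.64*s^3 - 5.0*s^2 - 1.93*s + 0.260000000000001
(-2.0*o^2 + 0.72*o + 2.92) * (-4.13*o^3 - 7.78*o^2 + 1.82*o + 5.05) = 8.26*o^5 + 12.5864*o^4 - 21.3012*o^3 - 31.5072*o^2 + 8.9504*o + 14.746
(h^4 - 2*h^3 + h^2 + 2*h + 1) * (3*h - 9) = 3*h^5 - 15*h^4 + 21*h^3 - 3*h^2 - 15*h - 9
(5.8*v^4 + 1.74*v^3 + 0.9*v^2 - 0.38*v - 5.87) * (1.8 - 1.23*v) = -7.134*v^5 + 8.2998*v^4 + 2.025*v^3 + 2.0874*v^2 + 6.5361*v - 10.566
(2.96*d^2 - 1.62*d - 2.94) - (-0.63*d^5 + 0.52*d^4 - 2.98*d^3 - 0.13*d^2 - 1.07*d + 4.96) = 0.63*d^5 - 0.52*d^4 + 2.98*d^3 + 3.09*d^2 - 0.55*d - 7.9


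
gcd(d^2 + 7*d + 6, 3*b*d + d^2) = 1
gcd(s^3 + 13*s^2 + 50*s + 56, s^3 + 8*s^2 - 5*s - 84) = s^2 + 11*s + 28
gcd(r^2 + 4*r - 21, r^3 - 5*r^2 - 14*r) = 1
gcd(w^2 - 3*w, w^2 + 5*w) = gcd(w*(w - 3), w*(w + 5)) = w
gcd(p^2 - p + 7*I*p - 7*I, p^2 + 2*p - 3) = p - 1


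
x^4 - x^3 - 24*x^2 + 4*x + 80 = (x - 5)*(x - 2)*(x + 2)*(x + 4)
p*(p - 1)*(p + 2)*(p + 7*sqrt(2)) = p^4 + p^3 + 7*sqrt(2)*p^3 - 2*p^2 + 7*sqrt(2)*p^2 - 14*sqrt(2)*p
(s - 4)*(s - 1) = s^2 - 5*s + 4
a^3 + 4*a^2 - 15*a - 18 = (a - 3)*(a + 1)*(a + 6)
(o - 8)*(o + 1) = o^2 - 7*o - 8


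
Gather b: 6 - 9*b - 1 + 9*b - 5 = 0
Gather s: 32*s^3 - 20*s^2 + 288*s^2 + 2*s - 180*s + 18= 32*s^3 + 268*s^2 - 178*s + 18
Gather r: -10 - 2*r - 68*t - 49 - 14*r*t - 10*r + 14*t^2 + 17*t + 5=r*(-14*t - 12) + 14*t^2 - 51*t - 54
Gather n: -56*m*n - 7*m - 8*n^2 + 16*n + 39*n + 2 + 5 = -7*m - 8*n^2 + n*(55 - 56*m) + 7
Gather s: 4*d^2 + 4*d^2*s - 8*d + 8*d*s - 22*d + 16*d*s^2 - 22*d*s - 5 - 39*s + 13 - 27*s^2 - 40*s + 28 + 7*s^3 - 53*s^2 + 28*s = 4*d^2 - 30*d + 7*s^3 + s^2*(16*d - 80) + s*(4*d^2 - 14*d - 51) + 36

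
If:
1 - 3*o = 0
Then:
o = 1/3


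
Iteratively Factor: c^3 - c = (c)*(c^2 - 1) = c*(c + 1)*(c - 1)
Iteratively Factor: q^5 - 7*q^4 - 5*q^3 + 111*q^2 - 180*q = (q - 3)*(q^4 - 4*q^3 - 17*q^2 + 60*q) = (q - 3)*(q + 4)*(q^3 - 8*q^2 + 15*q) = q*(q - 3)*(q + 4)*(q^2 - 8*q + 15) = q*(q - 5)*(q - 3)*(q + 4)*(q - 3)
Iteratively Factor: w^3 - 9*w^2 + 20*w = (w - 5)*(w^2 - 4*w) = w*(w - 5)*(w - 4)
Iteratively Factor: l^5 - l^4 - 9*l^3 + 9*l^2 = (l)*(l^4 - l^3 - 9*l^2 + 9*l) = l^2*(l^3 - l^2 - 9*l + 9) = l^2*(l - 3)*(l^2 + 2*l - 3) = l^2*(l - 3)*(l - 1)*(l + 3)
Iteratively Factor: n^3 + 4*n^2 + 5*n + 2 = (n + 2)*(n^2 + 2*n + 1) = (n + 1)*(n + 2)*(n + 1)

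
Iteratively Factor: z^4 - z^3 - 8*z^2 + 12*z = (z - 2)*(z^3 + z^2 - 6*z) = (z - 2)*(z + 3)*(z^2 - 2*z) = z*(z - 2)*(z + 3)*(z - 2)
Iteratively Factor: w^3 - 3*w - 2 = (w - 2)*(w^2 + 2*w + 1) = (w - 2)*(w + 1)*(w + 1)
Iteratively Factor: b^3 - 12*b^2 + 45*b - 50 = (b - 2)*(b^2 - 10*b + 25) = (b - 5)*(b - 2)*(b - 5)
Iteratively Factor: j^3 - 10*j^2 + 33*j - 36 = (j - 4)*(j^2 - 6*j + 9) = (j - 4)*(j - 3)*(j - 3)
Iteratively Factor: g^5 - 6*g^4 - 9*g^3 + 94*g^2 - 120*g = (g - 5)*(g^4 - g^3 - 14*g^2 + 24*g) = (g - 5)*(g - 3)*(g^3 + 2*g^2 - 8*g) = (g - 5)*(g - 3)*(g - 2)*(g^2 + 4*g) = g*(g - 5)*(g - 3)*(g - 2)*(g + 4)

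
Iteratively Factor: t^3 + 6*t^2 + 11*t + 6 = (t + 1)*(t^2 + 5*t + 6) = (t + 1)*(t + 2)*(t + 3)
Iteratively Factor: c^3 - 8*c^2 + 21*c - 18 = (c - 3)*(c^2 - 5*c + 6) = (c - 3)*(c - 2)*(c - 3)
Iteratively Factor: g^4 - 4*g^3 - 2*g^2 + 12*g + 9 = (g - 3)*(g^3 - g^2 - 5*g - 3) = (g - 3)^2*(g^2 + 2*g + 1) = (g - 3)^2*(g + 1)*(g + 1)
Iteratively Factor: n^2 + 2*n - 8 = (n - 2)*(n + 4)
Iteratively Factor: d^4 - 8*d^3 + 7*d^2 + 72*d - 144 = (d - 3)*(d^3 - 5*d^2 - 8*d + 48) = (d - 4)*(d - 3)*(d^2 - d - 12) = (d - 4)*(d - 3)*(d + 3)*(d - 4)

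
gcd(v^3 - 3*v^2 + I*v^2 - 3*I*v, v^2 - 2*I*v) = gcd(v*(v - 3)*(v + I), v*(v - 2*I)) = v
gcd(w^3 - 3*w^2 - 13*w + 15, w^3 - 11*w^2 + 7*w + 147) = w + 3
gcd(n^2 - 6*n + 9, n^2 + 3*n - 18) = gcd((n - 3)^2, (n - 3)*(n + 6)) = n - 3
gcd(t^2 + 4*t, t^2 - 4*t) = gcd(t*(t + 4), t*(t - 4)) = t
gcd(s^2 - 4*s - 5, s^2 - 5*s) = s - 5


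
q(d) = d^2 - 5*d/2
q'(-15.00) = -32.50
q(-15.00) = 262.50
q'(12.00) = 21.50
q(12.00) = 114.00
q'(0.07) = -2.36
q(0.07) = -0.17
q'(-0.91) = -4.32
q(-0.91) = 3.10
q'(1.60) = 0.70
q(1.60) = -1.44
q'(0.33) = -1.84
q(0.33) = -0.72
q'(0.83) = -0.84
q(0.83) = -1.39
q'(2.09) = 1.68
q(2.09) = -0.86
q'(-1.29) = -5.08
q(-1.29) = 4.89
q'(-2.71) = -7.92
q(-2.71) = 14.12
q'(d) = 2*d - 5/2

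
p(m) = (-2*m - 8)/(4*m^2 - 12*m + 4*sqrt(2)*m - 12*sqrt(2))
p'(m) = (-2*m - 8)*(-8*m - 4*sqrt(2) + 12)/(4*m^2 - 12*m + 4*sqrt(2)*m - 12*sqrt(2))^2 - 2/(4*m^2 - 12*m + 4*sqrt(2)*m - 12*sqrt(2))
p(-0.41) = 0.52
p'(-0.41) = -0.22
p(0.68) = 0.48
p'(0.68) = 0.08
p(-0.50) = 0.55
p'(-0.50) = -0.29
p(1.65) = 0.68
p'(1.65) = 0.40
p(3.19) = -4.11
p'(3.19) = 21.95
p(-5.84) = 0.02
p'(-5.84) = 0.00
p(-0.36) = 0.51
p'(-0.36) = -0.19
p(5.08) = -0.34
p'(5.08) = 0.18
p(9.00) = -0.10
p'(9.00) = 0.02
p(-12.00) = 0.03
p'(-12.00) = 0.00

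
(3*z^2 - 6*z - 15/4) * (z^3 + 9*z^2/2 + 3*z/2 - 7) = 3*z^5 + 15*z^4/2 - 105*z^3/4 - 375*z^2/8 + 291*z/8 + 105/4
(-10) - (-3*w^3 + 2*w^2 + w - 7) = 3*w^3 - 2*w^2 - w - 3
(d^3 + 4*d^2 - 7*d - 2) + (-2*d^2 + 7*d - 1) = d^3 + 2*d^2 - 3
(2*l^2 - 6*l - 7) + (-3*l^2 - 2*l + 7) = -l^2 - 8*l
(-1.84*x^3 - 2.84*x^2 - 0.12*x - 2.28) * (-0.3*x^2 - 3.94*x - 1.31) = 0.552*x^5 + 8.1016*x^4 + 13.636*x^3 + 4.8772*x^2 + 9.1404*x + 2.9868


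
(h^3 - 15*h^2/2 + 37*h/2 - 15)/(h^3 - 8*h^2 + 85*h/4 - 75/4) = 2*(h - 2)/(2*h - 5)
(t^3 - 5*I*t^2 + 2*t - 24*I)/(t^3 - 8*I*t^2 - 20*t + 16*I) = (t^2 - I*t + 6)/(t^2 - 4*I*t - 4)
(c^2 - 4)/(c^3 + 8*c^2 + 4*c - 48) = (c + 2)/(c^2 + 10*c + 24)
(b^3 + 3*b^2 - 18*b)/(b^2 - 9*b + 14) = b*(b^2 + 3*b - 18)/(b^2 - 9*b + 14)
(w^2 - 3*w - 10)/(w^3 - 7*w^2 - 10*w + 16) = (w - 5)/(w^2 - 9*w + 8)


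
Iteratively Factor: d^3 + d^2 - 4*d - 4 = (d - 2)*(d^2 + 3*d + 2) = (d - 2)*(d + 1)*(d + 2)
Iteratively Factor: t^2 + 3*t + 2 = (t + 1)*(t + 2)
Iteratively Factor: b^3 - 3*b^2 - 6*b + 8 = (b + 2)*(b^2 - 5*b + 4) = (b - 4)*(b + 2)*(b - 1)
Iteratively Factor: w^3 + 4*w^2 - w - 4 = (w - 1)*(w^2 + 5*w + 4) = (w - 1)*(w + 1)*(w + 4)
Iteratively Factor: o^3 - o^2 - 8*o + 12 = (o + 3)*(o^2 - 4*o + 4) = (o - 2)*(o + 3)*(o - 2)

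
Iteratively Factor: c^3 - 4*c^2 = (c - 4)*(c^2) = c*(c - 4)*(c)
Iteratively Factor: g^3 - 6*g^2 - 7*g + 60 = (g - 4)*(g^2 - 2*g - 15) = (g - 5)*(g - 4)*(g + 3)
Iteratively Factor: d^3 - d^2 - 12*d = (d + 3)*(d^2 - 4*d) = d*(d + 3)*(d - 4)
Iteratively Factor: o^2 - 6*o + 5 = (o - 5)*(o - 1)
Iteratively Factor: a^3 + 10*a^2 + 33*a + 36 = (a + 3)*(a^2 + 7*a + 12) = (a + 3)*(a + 4)*(a + 3)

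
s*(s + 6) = s^2 + 6*s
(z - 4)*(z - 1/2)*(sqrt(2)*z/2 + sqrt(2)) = sqrt(2)*z^3/2 - 5*sqrt(2)*z^2/4 - 7*sqrt(2)*z/2 + 2*sqrt(2)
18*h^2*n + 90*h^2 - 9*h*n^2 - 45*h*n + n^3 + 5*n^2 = (-6*h + n)*(-3*h + n)*(n + 5)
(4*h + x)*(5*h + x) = 20*h^2 + 9*h*x + x^2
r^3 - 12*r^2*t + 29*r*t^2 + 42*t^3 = (r - 7*t)*(r - 6*t)*(r + t)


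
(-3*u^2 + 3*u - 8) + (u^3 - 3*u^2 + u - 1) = u^3 - 6*u^2 + 4*u - 9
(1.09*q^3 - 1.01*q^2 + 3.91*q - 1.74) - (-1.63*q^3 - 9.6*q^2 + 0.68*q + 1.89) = 2.72*q^3 + 8.59*q^2 + 3.23*q - 3.63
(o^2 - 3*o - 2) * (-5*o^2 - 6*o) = -5*o^4 + 9*o^3 + 28*o^2 + 12*o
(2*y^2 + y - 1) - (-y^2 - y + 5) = 3*y^2 + 2*y - 6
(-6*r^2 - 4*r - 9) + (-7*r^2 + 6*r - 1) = -13*r^2 + 2*r - 10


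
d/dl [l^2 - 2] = 2*l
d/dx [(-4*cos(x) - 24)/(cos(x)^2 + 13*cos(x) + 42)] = -4*sin(x)/(cos(x) + 7)^2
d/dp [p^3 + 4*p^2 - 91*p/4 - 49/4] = 3*p^2 + 8*p - 91/4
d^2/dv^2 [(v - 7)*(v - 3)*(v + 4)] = 6*v - 12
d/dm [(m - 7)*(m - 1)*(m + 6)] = 3*m^2 - 4*m - 41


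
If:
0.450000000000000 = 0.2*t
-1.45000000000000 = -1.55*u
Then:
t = 2.25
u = 0.94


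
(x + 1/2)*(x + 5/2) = x^2 + 3*x + 5/4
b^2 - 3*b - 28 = (b - 7)*(b + 4)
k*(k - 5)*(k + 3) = k^3 - 2*k^2 - 15*k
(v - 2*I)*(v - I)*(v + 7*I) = v^3 + 4*I*v^2 + 19*v - 14*I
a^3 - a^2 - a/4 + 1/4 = (a - 1)*(a - 1/2)*(a + 1/2)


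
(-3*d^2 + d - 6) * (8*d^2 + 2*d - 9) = -24*d^4 + 2*d^3 - 19*d^2 - 21*d + 54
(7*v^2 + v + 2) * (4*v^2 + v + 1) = 28*v^4 + 11*v^3 + 16*v^2 + 3*v + 2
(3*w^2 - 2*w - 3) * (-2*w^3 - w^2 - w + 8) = -6*w^5 + w^4 + 5*w^3 + 29*w^2 - 13*w - 24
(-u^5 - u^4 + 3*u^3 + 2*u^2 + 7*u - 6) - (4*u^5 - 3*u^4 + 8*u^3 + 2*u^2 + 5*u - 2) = -5*u^5 + 2*u^4 - 5*u^3 + 2*u - 4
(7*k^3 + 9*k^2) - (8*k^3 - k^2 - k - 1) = -k^3 + 10*k^2 + k + 1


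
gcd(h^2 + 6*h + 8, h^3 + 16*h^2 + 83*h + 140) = h + 4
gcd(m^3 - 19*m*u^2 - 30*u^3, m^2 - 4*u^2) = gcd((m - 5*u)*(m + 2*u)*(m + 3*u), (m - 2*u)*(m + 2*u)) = m + 2*u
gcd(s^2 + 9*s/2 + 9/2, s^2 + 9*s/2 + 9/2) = s^2 + 9*s/2 + 9/2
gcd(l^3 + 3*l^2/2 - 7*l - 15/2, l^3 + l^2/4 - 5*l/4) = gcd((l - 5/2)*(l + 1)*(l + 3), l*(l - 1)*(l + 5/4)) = 1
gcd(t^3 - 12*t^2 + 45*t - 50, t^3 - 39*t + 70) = t^2 - 7*t + 10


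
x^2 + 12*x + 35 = (x + 5)*(x + 7)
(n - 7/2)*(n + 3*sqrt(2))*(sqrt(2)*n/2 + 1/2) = sqrt(2)*n^3/2 - 7*sqrt(2)*n^2/4 + 7*n^2/2 - 49*n/4 + 3*sqrt(2)*n/2 - 21*sqrt(2)/4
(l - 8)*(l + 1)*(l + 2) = l^3 - 5*l^2 - 22*l - 16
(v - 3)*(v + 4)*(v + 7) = v^3 + 8*v^2 - 5*v - 84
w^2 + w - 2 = (w - 1)*(w + 2)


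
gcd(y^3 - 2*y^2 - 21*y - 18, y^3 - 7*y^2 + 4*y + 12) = y^2 - 5*y - 6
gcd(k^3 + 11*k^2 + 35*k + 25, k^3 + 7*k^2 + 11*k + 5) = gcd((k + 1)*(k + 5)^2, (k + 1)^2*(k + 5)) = k^2 + 6*k + 5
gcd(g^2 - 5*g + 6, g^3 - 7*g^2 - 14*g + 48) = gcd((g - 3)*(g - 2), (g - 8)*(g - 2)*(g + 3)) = g - 2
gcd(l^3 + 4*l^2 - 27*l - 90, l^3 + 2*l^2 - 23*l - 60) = l^2 - 2*l - 15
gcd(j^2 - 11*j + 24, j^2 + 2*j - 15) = j - 3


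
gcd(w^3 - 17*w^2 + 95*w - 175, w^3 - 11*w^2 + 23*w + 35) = w^2 - 12*w + 35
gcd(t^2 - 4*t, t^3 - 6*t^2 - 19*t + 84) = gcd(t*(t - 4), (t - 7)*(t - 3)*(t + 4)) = 1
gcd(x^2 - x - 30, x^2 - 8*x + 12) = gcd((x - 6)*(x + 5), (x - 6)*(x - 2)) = x - 6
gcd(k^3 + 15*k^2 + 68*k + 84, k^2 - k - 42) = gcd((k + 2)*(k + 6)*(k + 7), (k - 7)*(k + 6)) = k + 6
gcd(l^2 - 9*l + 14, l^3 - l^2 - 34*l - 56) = l - 7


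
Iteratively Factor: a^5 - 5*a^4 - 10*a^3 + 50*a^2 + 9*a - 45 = (a + 1)*(a^4 - 6*a^3 - 4*a^2 + 54*a - 45) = (a - 1)*(a + 1)*(a^3 - 5*a^2 - 9*a + 45) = (a - 3)*(a - 1)*(a + 1)*(a^2 - 2*a - 15) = (a - 3)*(a - 1)*(a + 1)*(a + 3)*(a - 5)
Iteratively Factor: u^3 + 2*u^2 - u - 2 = (u - 1)*(u^2 + 3*u + 2) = (u - 1)*(u + 2)*(u + 1)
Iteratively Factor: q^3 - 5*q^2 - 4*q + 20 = (q - 5)*(q^2 - 4) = (q - 5)*(q - 2)*(q + 2)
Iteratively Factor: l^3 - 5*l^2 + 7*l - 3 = (l - 3)*(l^2 - 2*l + 1) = (l - 3)*(l - 1)*(l - 1)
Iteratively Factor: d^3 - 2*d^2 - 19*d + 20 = (d + 4)*(d^2 - 6*d + 5) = (d - 1)*(d + 4)*(d - 5)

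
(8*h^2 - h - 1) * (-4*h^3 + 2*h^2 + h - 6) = -32*h^5 + 20*h^4 + 10*h^3 - 51*h^2 + 5*h + 6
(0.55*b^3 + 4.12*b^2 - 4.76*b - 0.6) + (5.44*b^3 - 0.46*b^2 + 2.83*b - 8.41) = 5.99*b^3 + 3.66*b^2 - 1.93*b - 9.01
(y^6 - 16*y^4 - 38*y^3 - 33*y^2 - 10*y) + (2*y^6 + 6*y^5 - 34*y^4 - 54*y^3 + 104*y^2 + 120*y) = 3*y^6 + 6*y^5 - 50*y^4 - 92*y^3 + 71*y^2 + 110*y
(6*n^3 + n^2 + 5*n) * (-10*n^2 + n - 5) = -60*n^5 - 4*n^4 - 79*n^3 - 25*n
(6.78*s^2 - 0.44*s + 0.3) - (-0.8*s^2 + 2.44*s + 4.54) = 7.58*s^2 - 2.88*s - 4.24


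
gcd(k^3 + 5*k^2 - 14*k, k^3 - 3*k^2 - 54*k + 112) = k^2 + 5*k - 14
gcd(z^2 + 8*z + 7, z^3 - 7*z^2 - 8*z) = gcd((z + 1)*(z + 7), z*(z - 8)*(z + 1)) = z + 1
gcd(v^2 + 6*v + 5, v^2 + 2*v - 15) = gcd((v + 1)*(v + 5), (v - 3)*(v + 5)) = v + 5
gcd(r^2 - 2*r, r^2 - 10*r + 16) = r - 2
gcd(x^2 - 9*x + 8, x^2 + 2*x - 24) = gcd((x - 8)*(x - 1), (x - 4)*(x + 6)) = 1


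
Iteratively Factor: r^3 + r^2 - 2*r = (r + 2)*(r^2 - r) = r*(r + 2)*(r - 1)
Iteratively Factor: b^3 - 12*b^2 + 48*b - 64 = (b - 4)*(b^2 - 8*b + 16) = (b - 4)^2*(b - 4)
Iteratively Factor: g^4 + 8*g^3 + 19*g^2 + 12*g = (g + 3)*(g^3 + 5*g^2 + 4*g) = (g + 3)*(g + 4)*(g^2 + g) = g*(g + 3)*(g + 4)*(g + 1)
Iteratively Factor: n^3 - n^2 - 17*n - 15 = (n - 5)*(n^2 + 4*n + 3) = (n - 5)*(n + 3)*(n + 1)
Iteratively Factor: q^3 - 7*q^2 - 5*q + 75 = (q + 3)*(q^2 - 10*q + 25) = (q - 5)*(q + 3)*(q - 5)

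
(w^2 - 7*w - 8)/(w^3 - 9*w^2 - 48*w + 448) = (w + 1)/(w^2 - w - 56)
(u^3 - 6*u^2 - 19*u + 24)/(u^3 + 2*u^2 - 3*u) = (u - 8)/u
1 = 1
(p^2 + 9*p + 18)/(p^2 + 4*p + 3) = (p + 6)/(p + 1)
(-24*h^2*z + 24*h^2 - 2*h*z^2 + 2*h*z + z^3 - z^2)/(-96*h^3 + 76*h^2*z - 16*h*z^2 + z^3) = (4*h*z - 4*h + z^2 - z)/(16*h^2 - 10*h*z + z^2)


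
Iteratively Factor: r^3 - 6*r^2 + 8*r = (r)*(r^2 - 6*r + 8) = r*(r - 4)*(r - 2)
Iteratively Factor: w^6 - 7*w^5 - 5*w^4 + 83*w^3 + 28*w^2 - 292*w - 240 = (w + 2)*(w^5 - 9*w^4 + 13*w^3 + 57*w^2 - 86*w - 120) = (w - 5)*(w + 2)*(w^4 - 4*w^3 - 7*w^2 + 22*w + 24) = (w - 5)*(w - 4)*(w + 2)*(w^3 - 7*w - 6) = (w - 5)*(w - 4)*(w + 2)^2*(w^2 - 2*w - 3) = (w - 5)*(w - 4)*(w - 3)*(w + 2)^2*(w + 1)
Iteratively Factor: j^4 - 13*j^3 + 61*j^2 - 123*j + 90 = (j - 3)*(j^3 - 10*j^2 + 31*j - 30) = (j - 3)^2*(j^2 - 7*j + 10) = (j - 5)*(j - 3)^2*(j - 2)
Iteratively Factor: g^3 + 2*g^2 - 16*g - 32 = (g + 4)*(g^2 - 2*g - 8) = (g - 4)*(g + 4)*(g + 2)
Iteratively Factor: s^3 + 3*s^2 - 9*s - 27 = (s - 3)*(s^2 + 6*s + 9) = (s - 3)*(s + 3)*(s + 3)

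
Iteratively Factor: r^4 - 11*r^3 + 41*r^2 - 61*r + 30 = (r - 5)*(r^3 - 6*r^2 + 11*r - 6) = (r - 5)*(r - 1)*(r^2 - 5*r + 6) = (r - 5)*(r - 2)*(r - 1)*(r - 3)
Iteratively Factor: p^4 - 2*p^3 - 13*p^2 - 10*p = (p - 5)*(p^3 + 3*p^2 + 2*p) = p*(p - 5)*(p^2 + 3*p + 2) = p*(p - 5)*(p + 1)*(p + 2)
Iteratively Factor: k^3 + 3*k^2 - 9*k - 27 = (k + 3)*(k^2 - 9) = (k - 3)*(k + 3)*(k + 3)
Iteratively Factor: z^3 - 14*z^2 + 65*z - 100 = (z - 5)*(z^2 - 9*z + 20) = (z - 5)^2*(z - 4)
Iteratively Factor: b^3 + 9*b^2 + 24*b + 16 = (b + 4)*(b^2 + 5*b + 4) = (b + 4)^2*(b + 1)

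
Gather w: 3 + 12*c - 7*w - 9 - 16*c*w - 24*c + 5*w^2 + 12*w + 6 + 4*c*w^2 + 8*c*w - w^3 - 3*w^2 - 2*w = -12*c - w^3 + w^2*(4*c + 2) + w*(3 - 8*c)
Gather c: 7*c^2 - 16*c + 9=7*c^2 - 16*c + 9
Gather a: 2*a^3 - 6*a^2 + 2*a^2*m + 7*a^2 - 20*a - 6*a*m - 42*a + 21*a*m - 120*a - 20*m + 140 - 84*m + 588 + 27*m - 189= 2*a^3 + a^2*(2*m + 1) + a*(15*m - 182) - 77*m + 539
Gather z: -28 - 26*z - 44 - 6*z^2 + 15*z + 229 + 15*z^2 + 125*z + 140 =9*z^2 + 114*z + 297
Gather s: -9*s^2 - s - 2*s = -9*s^2 - 3*s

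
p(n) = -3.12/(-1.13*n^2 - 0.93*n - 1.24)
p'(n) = -3.12*(2.26*n + 0.93)/(-1.13*n^2 - 0.93*n - 1.24)^2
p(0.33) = 1.87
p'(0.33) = -1.87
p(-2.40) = 0.57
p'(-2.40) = 0.46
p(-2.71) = 0.44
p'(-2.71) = 0.33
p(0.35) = 1.83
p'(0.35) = -1.85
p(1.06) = 0.89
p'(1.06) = -0.85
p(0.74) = 1.22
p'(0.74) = -1.25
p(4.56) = 0.11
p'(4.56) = -0.04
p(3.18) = 0.20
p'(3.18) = -0.10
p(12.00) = 0.02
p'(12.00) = -0.00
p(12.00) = 0.02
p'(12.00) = -0.00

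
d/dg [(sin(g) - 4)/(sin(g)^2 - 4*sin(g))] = -cos(g)/sin(g)^2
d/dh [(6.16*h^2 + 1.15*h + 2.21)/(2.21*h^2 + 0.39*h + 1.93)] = (-0.1391*h^2 + 14.0094*h + 1.3576)/(4.8841*h^4 + 1.7238*h^3 + 8.6827*h^2 + 1.5054*h + 3.7249)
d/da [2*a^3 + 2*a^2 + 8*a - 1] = 6*a^2 + 4*a + 8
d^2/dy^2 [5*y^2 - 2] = 10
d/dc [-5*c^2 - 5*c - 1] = -10*c - 5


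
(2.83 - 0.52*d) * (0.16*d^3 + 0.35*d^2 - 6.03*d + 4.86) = -0.0832*d^4 + 0.2708*d^3 + 4.1261*d^2 - 19.5921*d + 13.7538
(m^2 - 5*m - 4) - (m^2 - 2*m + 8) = -3*m - 12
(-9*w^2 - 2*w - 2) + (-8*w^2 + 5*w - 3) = -17*w^2 + 3*w - 5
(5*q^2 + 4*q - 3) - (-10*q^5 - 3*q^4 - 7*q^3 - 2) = 10*q^5 + 3*q^4 + 7*q^3 + 5*q^2 + 4*q - 1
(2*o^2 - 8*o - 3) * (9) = 18*o^2 - 72*o - 27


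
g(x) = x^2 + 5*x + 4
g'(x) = 2*x + 5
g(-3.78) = -0.61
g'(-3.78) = -2.56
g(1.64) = 14.89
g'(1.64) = 8.28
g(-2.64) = -2.23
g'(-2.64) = -0.28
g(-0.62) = 1.28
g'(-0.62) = 3.76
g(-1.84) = -1.81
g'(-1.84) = 1.32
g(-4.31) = 1.03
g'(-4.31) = -3.62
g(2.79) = 25.73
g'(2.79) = 10.58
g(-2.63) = -2.23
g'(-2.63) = -0.26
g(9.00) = 130.00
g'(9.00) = 23.00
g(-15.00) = 154.00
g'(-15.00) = -25.00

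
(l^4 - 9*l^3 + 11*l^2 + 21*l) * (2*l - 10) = 2*l^5 - 28*l^4 + 112*l^3 - 68*l^2 - 210*l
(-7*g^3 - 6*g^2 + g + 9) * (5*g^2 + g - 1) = -35*g^5 - 37*g^4 + 6*g^3 + 52*g^2 + 8*g - 9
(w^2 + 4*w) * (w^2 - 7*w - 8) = w^4 - 3*w^3 - 36*w^2 - 32*w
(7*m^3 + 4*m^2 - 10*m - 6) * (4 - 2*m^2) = -14*m^5 - 8*m^4 + 48*m^3 + 28*m^2 - 40*m - 24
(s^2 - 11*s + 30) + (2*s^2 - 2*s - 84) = 3*s^2 - 13*s - 54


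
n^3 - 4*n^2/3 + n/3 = n*(n - 1)*(n - 1/3)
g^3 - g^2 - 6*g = g*(g - 3)*(g + 2)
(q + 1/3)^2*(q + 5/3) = q^3 + 7*q^2/3 + 11*q/9 + 5/27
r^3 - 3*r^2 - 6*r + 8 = (r - 4)*(r - 1)*(r + 2)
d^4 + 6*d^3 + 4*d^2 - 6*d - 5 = (d - 1)*(d + 1)^2*(d + 5)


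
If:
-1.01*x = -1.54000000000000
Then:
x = 1.52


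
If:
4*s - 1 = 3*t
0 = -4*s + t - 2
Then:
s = -7/8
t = -3/2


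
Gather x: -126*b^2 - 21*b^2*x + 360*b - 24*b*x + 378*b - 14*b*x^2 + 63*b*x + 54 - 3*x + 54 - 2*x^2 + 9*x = -126*b^2 + 738*b + x^2*(-14*b - 2) + x*(-21*b^2 + 39*b + 6) + 108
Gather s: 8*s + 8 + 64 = 8*s + 72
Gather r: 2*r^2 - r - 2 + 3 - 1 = 2*r^2 - r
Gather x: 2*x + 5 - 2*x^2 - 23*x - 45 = -2*x^2 - 21*x - 40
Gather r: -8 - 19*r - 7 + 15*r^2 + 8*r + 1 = 15*r^2 - 11*r - 14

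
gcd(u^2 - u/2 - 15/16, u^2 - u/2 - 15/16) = u^2 - u/2 - 15/16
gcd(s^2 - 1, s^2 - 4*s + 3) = s - 1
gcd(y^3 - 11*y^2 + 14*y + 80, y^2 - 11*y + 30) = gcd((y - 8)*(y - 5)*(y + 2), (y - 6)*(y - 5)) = y - 5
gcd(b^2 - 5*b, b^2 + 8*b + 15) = 1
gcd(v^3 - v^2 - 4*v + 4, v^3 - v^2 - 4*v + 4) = v^3 - v^2 - 4*v + 4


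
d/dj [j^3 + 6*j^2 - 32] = 3*j*(j + 4)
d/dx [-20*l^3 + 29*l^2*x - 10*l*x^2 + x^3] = 29*l^2 - 20*l*x + 3*x^2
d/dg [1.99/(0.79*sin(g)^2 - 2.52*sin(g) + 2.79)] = (5.0148 - 3.1442*sin(g))*cos(g)/(0.79*sin(g)^2 - 2.52*sin(g) + 2.79)^2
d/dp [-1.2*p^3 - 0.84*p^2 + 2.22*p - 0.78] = -3.6*p^2 - 1.68*p + 2.22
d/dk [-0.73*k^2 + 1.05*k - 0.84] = 1.05 - 1.46*k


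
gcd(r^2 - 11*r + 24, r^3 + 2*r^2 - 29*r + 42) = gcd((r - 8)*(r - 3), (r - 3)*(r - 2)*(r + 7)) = r - 3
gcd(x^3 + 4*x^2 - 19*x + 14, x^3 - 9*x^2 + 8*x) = x - 1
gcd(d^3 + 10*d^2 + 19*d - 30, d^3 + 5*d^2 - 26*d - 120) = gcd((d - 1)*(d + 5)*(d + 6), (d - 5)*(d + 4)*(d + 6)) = d + 6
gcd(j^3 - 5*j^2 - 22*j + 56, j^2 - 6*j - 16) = 1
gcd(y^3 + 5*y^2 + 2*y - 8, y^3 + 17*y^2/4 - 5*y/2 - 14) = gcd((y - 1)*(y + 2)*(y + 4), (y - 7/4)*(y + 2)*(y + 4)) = y^2 + 6*y + 8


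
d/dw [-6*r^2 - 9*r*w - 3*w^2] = -9*r - 6*w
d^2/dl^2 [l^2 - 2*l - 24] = 2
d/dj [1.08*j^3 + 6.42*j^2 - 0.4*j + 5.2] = 3.24*j^2 + 12.84*j - 0.4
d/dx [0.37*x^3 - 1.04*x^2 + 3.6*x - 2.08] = 1.11*x^2 - 2.08*x + 3.6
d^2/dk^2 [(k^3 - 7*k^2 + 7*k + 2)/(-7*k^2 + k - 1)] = 12*(-48*k^3 - 73*k^2 + 31*k + 2)/(343*k^6 - 147*k^5 + 168*k^4 - 43*k^3 + 24*k^2 - 3*k + 1)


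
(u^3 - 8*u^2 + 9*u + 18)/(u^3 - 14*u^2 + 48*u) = (u^2 - 2*u - 3)/(u*(u - 8))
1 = 1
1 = 1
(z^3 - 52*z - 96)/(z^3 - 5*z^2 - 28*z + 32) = (z^2 + 8*z + 12)/(z^2 + 3*z - 4)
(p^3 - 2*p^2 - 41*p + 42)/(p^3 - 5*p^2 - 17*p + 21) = (p + 6)/(p + 3)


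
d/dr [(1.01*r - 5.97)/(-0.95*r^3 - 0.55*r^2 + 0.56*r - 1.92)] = (1.919*r^3 - 16.459*r^2 - 6.567*r + 1.404)/(0.9025*r^6 + 1.045*r^5 - 0.7615*r^4 + 3.032*r^3 + 2.4256*r^2 - 2.1504*r + 3.6864)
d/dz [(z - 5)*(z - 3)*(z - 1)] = 3*z^2 - 18*z + 23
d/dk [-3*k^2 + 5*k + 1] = 5 - 6*k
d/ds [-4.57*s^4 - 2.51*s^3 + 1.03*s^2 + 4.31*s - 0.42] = -18.28*s^3 - 7.53*s^2 + 2.06*s + 4.31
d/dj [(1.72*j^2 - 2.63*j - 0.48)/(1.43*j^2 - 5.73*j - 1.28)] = (-6.0947*j^2 - 3.0304*j + 0.616)/(2.0449*j^4 - 16.3878*j^3 + 29.1721*j^2 + 14.6688*j + 1.6384)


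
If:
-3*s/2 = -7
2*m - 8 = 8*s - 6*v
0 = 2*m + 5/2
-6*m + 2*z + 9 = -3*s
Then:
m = -5/4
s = 14/3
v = 287/36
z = -61/4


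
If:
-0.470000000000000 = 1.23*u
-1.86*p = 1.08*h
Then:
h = -1.72222222222222*p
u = -0.38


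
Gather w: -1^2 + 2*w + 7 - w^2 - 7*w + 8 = -w^2 - 5*w + 14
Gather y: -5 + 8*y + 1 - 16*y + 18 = 14 - 8*y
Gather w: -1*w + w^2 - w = w^2 - 2*w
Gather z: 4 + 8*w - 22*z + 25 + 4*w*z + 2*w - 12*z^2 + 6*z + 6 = 10*w - 12*z^2 + z*(4*w - 16) + 35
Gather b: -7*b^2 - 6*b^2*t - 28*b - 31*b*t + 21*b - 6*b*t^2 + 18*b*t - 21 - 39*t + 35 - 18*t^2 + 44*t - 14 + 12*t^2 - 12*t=b^2*(-6*t - 7) + b*(-6*t^2 - 13*t - 7) - 6*t^2 - 7*t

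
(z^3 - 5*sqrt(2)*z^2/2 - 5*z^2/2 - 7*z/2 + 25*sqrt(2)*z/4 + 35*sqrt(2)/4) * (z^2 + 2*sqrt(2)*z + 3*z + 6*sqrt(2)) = z^5 - sqrt(2)*z^4/2 + z^4/2 - 21*z^3 - sqrt(2)*z^3/4 - 31*z^2/2 + 11*sqrt(2)*z^2/2 + 21*sqrt(2)*z/4 + 110*z + 105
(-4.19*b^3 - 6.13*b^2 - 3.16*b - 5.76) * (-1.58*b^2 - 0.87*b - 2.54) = 6.6202*b^5 + 13.3307*b^4 + 20.9685*b^3 + 27.4202*b^2 + 13.0376*b + 14.6304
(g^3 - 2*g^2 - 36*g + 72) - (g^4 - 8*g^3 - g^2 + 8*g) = -g^4 + 9*g^3 - g^2 - 44*g + 72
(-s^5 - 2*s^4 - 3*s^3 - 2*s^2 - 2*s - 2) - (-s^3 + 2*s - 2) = -s^5 - 2*s^4 - 2*s^3 - 2*s^2 - 4*s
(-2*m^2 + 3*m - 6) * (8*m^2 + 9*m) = -16*m^4 + 6*m^3 - 21*m^2 - 54*m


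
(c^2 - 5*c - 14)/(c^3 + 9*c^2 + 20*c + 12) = (c - 7)/(c^2 + 7*c + 6)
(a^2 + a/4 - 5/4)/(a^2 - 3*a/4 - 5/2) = (a - 1)/(a - 2)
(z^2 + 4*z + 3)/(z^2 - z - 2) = (z + 3)/(z - 2)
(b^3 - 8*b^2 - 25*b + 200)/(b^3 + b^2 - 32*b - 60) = (b^2 - 13*b + 40)/(b^2 - 4*b - 12)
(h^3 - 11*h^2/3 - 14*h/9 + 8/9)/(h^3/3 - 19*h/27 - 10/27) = 3*(3*h^2 - 13*h + 4)/(3*h^2 - 2*h - 5)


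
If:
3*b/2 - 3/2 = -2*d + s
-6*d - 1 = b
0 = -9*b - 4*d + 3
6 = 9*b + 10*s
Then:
No Solution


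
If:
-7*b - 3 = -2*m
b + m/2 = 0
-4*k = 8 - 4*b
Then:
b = -3/11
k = -25/11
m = 6/11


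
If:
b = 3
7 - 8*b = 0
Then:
No Solution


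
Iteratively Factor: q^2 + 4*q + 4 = (q + 2)*(q + 2)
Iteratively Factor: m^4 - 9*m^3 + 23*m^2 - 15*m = (m - 1)*(m^3 - 8*m^2 + 15*m) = m*(m - 1)*(m^2 - 8*m + 15) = m*(m - 3)*(m - 1)*(m - 5)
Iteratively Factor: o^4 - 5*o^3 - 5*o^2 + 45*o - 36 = (o + 3)*(o^3 - 8*o^2 + 19*o - 12) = (o - 3)*(o + 3)*(o^2 - 5*o + 4) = (o - 3)*(o - 1)*(o + 3)*(o - 4)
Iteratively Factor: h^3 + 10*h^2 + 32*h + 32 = (h + 2)*(h^2 + 8*h + 16) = (h + 2)*(h + 4)*(h + 4)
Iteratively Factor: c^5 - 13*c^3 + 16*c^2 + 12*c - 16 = (c + 4)*(c^4 - 4*c^3 + 3*c^2 + 4*c - 4) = (c - 2)*(c + 4)*(c^3 - 2*c^2 - c + 2) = (c - 2)*(c + 1)*(c + 4)*(c^2 - 3*c + 2) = (c - 2)^2*(c + 1)*(c + 4)*(c - 1)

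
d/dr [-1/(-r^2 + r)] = (1 - 2*r)/(r^2*(r - 1)^2)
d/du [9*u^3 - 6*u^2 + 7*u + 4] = 27*u^2 - 12*u + 7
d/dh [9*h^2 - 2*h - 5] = 18*h - 2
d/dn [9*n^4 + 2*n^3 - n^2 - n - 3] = 36*n^3 + 6*n^2 - 2*n - 1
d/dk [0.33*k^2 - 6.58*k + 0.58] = 0.66*k - 6.58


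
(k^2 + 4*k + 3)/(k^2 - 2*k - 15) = (k + 1)/(k - 5)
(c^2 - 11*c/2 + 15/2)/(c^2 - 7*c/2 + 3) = (2*c^2 - 11*c + 15)/(2*c^2 - 7*c + 6)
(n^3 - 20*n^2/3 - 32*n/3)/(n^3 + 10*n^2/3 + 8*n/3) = (n - 8)/(n + 2)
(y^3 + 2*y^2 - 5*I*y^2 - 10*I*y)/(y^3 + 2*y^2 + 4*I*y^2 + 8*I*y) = (y - 5*I)/(y + 4*I)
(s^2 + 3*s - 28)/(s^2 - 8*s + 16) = (s + 7)/(s - 4)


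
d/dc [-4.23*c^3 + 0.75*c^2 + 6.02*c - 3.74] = -12.69*c^2 + 1.5*c + 6.02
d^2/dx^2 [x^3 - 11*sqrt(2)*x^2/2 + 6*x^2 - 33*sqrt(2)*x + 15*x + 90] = 6*x - 11*sqrt(2) + 12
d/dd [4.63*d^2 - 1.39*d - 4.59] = 9.26*d - 1.39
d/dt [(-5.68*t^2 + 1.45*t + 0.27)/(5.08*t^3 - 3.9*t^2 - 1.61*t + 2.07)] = (28.8544*t^4 - 14.732*t^3 + 10.685*t^2 - 21.4092*t + 3.4362)/(25.8064*t^6 - 39.624*t^5 - 1.1476*t^4 + 33.5892*t^3 - 13.5539*t^2 - 6.6654*t + 4.2849)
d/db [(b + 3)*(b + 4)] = 2*b + 7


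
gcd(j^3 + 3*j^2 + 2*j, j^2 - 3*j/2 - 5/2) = j + 1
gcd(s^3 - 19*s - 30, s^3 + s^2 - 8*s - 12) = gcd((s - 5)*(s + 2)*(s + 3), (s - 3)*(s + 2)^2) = s + 2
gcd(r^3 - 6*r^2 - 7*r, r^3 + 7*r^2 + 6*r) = r^2 + r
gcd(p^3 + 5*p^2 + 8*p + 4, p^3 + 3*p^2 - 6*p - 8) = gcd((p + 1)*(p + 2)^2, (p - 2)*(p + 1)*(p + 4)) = p + 1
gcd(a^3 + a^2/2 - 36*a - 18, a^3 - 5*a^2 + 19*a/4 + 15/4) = a + 1/2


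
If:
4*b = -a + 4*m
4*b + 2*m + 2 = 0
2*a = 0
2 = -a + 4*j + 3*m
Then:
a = 0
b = -1/3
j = 3/4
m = -1/3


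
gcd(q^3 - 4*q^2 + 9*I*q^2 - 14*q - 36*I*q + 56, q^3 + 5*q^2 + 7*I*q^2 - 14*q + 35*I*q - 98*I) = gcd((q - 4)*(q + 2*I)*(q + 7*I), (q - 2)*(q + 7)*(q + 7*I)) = q + 7*I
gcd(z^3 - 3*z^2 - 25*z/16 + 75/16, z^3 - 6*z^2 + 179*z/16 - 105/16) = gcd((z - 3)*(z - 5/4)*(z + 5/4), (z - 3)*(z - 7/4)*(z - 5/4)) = z^2 - 17*z/4 + 15/4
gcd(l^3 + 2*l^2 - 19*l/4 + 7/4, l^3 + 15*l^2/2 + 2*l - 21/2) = l - 1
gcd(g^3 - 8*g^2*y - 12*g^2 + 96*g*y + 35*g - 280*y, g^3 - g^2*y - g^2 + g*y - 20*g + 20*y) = g - 5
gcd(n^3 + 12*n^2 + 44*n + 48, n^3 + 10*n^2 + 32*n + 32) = n^2 + 6*n + 8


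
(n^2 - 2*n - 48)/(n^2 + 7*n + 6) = (n - 8)/(n + 1)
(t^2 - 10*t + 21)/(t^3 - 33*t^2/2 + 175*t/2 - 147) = 2*(t - 3)/(2*t^2 - 19*t + 42)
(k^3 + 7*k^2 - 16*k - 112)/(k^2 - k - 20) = (k^2 + 3*k - 28)/(k - 5)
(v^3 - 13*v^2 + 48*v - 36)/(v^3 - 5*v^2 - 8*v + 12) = (v - 6)/(v + 2)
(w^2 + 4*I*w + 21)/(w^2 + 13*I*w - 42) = (w - 3*I)/(w + 6*I)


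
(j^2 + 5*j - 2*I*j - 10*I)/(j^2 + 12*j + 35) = (j - 2*I)/(j + 7)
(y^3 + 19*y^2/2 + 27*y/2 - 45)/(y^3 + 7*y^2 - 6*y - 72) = (y^2 + 7*y/2 - 15/2)/(y^2 + y - 12)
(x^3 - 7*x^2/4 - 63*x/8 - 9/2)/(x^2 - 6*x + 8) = (8*x^2 + 18*x + 9)/(8*(x - 2))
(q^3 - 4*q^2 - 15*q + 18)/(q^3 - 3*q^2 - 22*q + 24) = (q + 3)/(q + 4)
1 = 1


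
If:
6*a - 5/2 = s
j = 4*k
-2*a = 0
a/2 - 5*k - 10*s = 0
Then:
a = 0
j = 20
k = 5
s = -5/2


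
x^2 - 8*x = x*(x - 8)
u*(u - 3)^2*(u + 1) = u^4 - 5*u^3 + 3*u^2 + 9*u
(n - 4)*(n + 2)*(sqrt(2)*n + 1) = sqrt(2)*n^3 - 2*sqrt(2)*n^2 + n^2 - 8*sqrt(2)*n - 2*n - 8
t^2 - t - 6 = (t - 3)*(t + 2)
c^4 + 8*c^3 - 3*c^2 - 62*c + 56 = (c - 2)*(c - 1)*(c + 4)*(c + 7)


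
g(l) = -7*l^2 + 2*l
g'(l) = 2 - 14*l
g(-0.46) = -2.40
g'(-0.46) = 8.44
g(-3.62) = -98.97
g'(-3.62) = 52.68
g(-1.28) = -14.03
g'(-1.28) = 19.92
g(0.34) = -0.13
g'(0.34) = -2.76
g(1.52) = -13.13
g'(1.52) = -19.28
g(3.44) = -75.96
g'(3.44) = -46.16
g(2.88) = -52.30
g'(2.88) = -38.32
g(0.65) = -1.66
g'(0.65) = -7.10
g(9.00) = -549.00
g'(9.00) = -124.00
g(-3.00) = -69.00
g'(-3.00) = 44.00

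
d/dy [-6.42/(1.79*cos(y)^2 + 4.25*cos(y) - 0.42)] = -(22.9836*cos(y) + 27.285)*sin(y)/(1.79*cos(y)^2 + 4.25*cos(y) - 0.42)^2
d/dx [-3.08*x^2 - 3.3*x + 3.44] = -6.16*x - 3.3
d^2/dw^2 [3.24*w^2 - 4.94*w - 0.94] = 6.48000000000000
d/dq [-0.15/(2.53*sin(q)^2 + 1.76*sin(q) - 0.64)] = (0.759*sin(q) + 0.264)*cos(q)/(2.53*sin(q)^2 + 1.76*sin(q) - 0.64)^2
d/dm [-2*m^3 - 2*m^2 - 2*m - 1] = -6*m^2 - 4*m - 2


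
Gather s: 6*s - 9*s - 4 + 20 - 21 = -3*s - 5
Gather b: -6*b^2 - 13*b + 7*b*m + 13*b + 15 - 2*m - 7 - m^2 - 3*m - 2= -6*b^2 + 7*b*m - m^2 - 5*m + 6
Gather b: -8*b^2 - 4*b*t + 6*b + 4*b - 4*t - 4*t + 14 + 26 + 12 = -8*b^2 + b*(10 - 4*t) - 8*t + 52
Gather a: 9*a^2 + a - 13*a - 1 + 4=9*a^2 - 12*a + 3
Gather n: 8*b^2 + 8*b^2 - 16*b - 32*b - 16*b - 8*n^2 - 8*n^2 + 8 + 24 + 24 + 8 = 16*b^2 - 64*b - 16*n^2 + 64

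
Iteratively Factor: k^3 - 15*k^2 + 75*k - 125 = (k - 5)*(k^2 - 10*k + 25) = (k - 5)^2*(k - 5)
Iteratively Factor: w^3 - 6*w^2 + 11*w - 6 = (w - 2)*(w^2 - 4*w + 3) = (w - 3)*(w - 2)*(w - 1)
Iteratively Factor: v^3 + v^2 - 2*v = (v + 2)*(v^2 - v) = (v - 1)*(v + 2)*(v)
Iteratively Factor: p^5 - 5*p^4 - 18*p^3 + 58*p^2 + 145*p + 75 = (p - 5)*(p^4 - 18*p^2 - 32*p - 15) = (p - 5)^2*(p^3 + 5*p^2 + 7*p + 3) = (p - 5)^2*(p + 1)*(p^2 + 4*p + 3) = (p - 5)^2*(p + 1)^2*(p + 3)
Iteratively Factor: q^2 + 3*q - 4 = (q + 4)*(q - 1)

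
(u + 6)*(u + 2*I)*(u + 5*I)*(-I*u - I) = -I*u^4 + 7*u^3 - 7*I*u^3 + 49*u^2 + 4*I*u^2 + 42*u + 70*I*u + 60*I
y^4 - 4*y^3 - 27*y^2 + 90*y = y*(y - 6)*(y - 3)*(y + 5)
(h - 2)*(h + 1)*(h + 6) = h^3 + 5*h^2 - 8*h - 12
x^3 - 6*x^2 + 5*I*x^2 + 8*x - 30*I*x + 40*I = (x - 4)*(x - 2)*(x + 5*I)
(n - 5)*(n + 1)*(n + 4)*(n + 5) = n^4 + 5*n^3 - 21*n^2 - 125*n - 100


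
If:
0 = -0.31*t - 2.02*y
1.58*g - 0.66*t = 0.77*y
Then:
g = -2.23458554512046*y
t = -6.51612903225806*y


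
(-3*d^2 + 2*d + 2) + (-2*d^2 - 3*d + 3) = -5*d^2 - d + 5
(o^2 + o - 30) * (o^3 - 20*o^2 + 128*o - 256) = o^5 - 19*o^4 + 78*o^3 + 472*o^2 - 4096*o + 7680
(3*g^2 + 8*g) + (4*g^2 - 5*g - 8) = 7*g^2 + 3*g - 8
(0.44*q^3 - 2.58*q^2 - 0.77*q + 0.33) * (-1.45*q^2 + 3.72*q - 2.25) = -0.638*q^5 + 5.3778*q^4 - 9.4711*q^3 + 2.4621*q^2 + 2.9601*q - 0.7425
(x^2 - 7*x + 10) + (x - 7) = x^2 - 6*x + 3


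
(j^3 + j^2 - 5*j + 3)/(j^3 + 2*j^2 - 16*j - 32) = (j^3 + j^2 - 5*j + 3)/(j^3 + 2*j^2 - 16*j - 32)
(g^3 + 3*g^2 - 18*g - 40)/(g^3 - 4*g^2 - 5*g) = (-g^3 - 3*g^2 + 18*g + 40)/(g*(-g^2 + 4*g + 5))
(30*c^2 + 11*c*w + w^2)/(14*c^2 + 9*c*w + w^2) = (30*c^2 + 11*c*w + w^2)/(14*c^2 + 9*c*w + w^2)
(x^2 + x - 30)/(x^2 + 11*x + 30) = (x - 5)/(x + 5)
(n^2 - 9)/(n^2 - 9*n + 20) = (n^2 - 9)/(n^2 - 9*n + 20)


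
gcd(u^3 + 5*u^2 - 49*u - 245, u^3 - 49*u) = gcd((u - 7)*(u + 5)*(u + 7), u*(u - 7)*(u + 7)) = u^2 - 49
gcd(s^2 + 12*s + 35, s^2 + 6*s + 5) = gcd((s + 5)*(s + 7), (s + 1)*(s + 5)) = s + 5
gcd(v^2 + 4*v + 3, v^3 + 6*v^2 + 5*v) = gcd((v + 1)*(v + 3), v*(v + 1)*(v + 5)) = v + 1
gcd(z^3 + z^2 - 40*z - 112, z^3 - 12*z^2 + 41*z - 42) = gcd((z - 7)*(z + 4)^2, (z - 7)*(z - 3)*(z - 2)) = z - 7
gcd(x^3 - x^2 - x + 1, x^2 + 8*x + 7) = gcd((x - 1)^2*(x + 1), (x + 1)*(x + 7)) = x + 1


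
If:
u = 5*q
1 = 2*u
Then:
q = 1/10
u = 1/2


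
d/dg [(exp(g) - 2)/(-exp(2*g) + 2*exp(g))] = exp(-g)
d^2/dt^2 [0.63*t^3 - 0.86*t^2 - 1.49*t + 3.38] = 3.78*t - 1.72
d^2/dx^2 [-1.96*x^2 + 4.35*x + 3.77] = -3.92000000000000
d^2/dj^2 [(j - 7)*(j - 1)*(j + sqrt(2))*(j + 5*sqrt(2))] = 12*j^2 - 48*j + 36*sqrt(2)*j - 96*sqrt(2) + 34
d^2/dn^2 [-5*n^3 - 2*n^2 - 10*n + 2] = -30*n - 4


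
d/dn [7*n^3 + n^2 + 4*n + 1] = 21*n^2 + 2*n + 4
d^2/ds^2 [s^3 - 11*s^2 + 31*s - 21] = 6*s - 22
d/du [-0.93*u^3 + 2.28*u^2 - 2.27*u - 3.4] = -2.79*u^2 + 4.56*u - 2.27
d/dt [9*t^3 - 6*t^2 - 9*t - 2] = 27*t^2 - 12*t - 9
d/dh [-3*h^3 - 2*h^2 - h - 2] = -9*h^2 - 4*h - 1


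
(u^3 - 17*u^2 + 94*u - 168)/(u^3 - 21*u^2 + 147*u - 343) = (u^2 - 10*u + 24)/(u^2 - 14*u + 49)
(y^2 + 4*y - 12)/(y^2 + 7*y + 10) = (y^2 + 4*y - 12)/(y^2 + 7*y + 10)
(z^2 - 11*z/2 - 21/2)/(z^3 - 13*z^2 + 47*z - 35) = (z + 3/2)/(z^2 - 6*z + 5)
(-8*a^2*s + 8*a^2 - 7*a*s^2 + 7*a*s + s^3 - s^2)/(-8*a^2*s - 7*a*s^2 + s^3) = (s - 1)/s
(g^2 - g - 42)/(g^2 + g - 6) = (g^2 - g - 42)/(g^2 + g - 6)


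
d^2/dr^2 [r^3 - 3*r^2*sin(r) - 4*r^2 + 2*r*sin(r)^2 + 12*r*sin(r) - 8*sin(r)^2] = 3*r^2*sin(r) - 12*sqrt(2)*r*sin(r + pi/4) + 4*r*cos(2*r) + 6*r - 6*sin(r) + 4*sin(2*r) + 24*cos(r) - 16*cos(2*r) - 8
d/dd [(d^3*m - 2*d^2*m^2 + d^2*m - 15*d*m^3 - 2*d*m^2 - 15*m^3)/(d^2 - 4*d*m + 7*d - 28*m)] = m*((2*d - 4*m + 7)*(-d^3 + 2*d^2*m - d^2 + 15*d*m^2 + 2*d*m + 15*m^2) + (d^2 - 4*d*m + 7*d - 28*m)*(3*d^2 - 4*d*m + 2*d - 15*m^2 - 2*m))/(d^2 - 4*d*m + 7*d - 28*m)^2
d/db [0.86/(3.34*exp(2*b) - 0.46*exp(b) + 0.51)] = (0.3956 - 5.7448*exp(b))*exp(b)/(3.34*exp(2*b) - 0.46*exp(b) + 0.51)^2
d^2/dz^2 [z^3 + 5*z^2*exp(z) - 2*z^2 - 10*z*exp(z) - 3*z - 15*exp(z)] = 5*z^2*exp(z) + 10*z*exp(z) + 6*z - 25*exp(z) - 4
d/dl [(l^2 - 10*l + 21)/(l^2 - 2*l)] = 2*(4*l^2 - 21*l + 21)/(l^2*(l^2 - 4*l + 4))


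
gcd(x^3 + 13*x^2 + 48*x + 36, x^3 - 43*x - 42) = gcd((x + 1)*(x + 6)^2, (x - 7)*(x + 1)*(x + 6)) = x^2 + 7*x + 6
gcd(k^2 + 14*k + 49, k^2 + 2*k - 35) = k + 7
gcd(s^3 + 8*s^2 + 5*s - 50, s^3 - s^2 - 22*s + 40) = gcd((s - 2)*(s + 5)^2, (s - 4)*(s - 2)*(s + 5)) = s^2 + 3*s - 10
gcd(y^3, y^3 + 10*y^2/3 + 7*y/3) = y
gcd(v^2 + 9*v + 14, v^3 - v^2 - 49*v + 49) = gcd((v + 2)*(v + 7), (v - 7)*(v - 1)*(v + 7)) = v + 7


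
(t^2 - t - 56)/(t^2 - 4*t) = (t^2 - t - 56)/(t*(t - 4))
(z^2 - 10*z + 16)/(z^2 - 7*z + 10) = (z - 8)/(z - 5)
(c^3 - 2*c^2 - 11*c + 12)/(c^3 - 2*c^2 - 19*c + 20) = (c^2 - c - 12)/(c^2 - c - 20)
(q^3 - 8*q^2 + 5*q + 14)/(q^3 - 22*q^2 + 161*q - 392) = (q^2 - q - 2)/(q^2 - 15*q + 56)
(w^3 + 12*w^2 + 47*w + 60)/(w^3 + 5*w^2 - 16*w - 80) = (w + 3)/(w - 4)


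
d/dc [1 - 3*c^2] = -6*c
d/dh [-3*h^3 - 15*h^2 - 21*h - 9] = -9*h^2 - 30*h - 21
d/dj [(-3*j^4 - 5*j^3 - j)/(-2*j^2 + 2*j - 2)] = (3*j^5 - 2*j^4 + j^3 + 7*j^2 + 1/2)/(j^4 - 2*j^3 + 3*j^2 - 2*j + 1)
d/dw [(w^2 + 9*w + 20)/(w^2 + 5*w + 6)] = 2*(-2*w^2 - 14*w - 23)/(w^4 + 10*w^3 + 37*w^2 + 60*w + 36)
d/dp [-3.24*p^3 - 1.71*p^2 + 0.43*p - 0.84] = -9.72*p^2 - 3.42*p + 0.43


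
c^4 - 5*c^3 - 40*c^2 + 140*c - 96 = (c - 8)*(c - 2)*(c - 1)*(c + 6)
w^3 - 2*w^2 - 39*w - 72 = (w - 8)*(w + 3)^2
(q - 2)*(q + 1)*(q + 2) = q^3 + q^2 - 4*q - 4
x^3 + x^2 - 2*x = x*(x - 1)*(x + 2)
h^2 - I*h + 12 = (h - 4*I)*(h + 3*I)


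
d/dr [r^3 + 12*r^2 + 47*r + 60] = 3*r^2 + 24*r + 47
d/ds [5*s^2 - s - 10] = 10*s - 1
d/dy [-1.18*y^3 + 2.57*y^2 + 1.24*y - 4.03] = -3.54*y^2 + 5.14*y + 1.24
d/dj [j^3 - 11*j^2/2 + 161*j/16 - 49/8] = 3*j^2 - 11*j + 161/16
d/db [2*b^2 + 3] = 4*b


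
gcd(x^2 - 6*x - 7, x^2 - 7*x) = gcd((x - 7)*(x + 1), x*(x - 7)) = x - 7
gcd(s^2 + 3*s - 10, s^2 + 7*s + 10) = s + 5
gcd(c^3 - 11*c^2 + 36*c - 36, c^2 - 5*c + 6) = c^2 - 5*c + 6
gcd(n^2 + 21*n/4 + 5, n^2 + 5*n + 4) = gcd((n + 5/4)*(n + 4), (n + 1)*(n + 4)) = n + 4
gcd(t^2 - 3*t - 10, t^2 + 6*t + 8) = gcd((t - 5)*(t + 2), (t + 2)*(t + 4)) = t + 2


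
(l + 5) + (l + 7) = 2*l + 12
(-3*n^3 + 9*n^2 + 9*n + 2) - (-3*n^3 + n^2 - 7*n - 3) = 8*n^2 + 16*n + 5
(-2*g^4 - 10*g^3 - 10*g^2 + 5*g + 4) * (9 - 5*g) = 10*g^5 + 32*g^4 - 40*g^3 - 115*g^2 + 25*g + 36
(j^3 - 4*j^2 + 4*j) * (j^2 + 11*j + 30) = j^5 + 7*j^4 - 10*j^3 - 76*j^2 + 120*j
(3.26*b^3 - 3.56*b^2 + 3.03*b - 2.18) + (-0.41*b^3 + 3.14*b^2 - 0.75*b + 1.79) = 2.85*b^3 - 0.42*b^2 + 2.28*b - 0.39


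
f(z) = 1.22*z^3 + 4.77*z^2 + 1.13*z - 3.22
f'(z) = 3.66*z^2 + 9.54*z + 1.13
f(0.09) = -3.08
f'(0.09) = 2.02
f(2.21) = 35.74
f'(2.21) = 40.09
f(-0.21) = -3.26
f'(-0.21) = -0.71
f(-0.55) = -2.60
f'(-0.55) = -3.01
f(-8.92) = -499.64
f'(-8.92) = 207.25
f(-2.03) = 3.94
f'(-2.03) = -3.15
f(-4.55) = -24.53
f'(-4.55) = 33.49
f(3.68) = 126.34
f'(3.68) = 85.80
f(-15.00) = -3064.42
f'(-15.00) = 681.53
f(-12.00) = -1438.06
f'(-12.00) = 413.69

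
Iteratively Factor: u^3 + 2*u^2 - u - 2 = (u + 2)*(u^2 - 1) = (u - 1)*(u + 2)*(u + 1)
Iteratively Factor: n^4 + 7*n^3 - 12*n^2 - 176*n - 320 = (n - 5)*(n^3 + 12*n^2 + 48*n + 64) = (n - 5)*(n + 4)*(n^2 + 8*n + 16) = (n - 5)*(n + 4)^2*(n + 4)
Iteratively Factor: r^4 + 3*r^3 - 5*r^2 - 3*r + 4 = (r - 1)*(r^3 + 4*r^2 - r - 4) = (r - 1)*(r + 4)*(r^2 - 1) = (r - 1)*(r + 1)*(r + 4)*(r - 1)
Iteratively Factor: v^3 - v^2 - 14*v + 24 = (v + 4)*(v^2 - 5*v + 6) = (v - 2)*(v + 4)*(v - 3)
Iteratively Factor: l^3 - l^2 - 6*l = (l + 2)*(l^2 - 3*l) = l*(l + 2)*(l - 3)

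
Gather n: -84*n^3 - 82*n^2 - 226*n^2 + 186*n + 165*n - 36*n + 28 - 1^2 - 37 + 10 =-84*n^3 - 308*n^2 + 315*n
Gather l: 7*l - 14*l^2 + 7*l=-14*l^2 + 14*l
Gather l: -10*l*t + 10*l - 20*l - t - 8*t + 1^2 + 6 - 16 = l*(-10*t - 10) - 9*t - 9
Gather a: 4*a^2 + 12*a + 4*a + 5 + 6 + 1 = 4*a^2 + 16*a + 12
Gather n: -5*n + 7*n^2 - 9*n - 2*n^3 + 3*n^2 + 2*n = -2*n^3 + 10*n^2 - 12*n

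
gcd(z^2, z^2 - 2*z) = z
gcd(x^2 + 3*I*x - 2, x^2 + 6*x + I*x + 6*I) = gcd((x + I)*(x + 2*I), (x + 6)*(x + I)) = x + I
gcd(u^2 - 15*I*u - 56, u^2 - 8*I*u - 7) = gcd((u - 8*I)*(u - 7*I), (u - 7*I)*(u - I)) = u - 7*I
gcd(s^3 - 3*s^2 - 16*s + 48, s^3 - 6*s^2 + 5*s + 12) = s^2 - 7*s + 12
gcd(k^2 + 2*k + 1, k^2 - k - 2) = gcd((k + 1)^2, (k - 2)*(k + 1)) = k + 1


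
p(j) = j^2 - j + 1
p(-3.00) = 13.00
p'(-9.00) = -19.00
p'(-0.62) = -2.24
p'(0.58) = 0.16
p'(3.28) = 5.56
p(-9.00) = 91.00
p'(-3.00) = -7.00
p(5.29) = 23.69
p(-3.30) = 15.19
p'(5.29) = 9.58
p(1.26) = 1.33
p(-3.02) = 13.14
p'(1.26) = 1.52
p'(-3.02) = -7.04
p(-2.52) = 9.87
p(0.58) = 0.76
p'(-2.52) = -6.04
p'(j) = 2*j - 1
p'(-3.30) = -7.60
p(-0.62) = 2.00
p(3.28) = 8.48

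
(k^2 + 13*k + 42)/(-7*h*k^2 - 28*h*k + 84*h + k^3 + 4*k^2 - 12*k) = (-k - 7)/(7*h*k - 14*h - k^2 + 2*k)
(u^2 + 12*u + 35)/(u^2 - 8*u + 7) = (u^2 + 12*u + 35)/(u^2 - 8*u + 7)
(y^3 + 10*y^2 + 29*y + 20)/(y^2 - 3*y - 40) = (y^2 + 5*y + 4)/(y - 8)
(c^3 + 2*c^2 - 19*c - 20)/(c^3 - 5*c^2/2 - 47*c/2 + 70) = 2*(c + 1)/(2*c - 7)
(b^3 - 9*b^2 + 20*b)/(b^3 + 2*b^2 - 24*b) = (b - 5)/(b + 6)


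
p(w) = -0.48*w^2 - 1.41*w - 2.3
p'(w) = -0.96*w - 1.41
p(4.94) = -20.98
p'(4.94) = -6.15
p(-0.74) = -1.52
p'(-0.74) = -0.70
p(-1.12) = -1.32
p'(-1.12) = -0.33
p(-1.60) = -1.27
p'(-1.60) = 0.13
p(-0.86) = -1.44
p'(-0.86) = -0.58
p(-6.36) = -12.75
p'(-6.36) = 4.70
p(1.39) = -5.19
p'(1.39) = -2.74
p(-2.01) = -1.41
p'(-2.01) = 0.52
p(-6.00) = -11.12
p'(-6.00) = 4.35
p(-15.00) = -89.15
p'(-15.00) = 12.99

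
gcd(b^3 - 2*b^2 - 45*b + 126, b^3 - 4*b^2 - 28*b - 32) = 1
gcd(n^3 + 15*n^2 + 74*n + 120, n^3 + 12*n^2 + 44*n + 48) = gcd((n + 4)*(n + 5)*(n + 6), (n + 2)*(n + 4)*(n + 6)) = n^2 + 10*n + 24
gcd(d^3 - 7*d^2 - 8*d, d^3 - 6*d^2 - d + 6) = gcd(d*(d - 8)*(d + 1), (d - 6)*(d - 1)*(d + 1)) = d + 1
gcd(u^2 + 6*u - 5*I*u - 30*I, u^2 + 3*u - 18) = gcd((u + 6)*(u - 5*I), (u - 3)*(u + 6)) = u + 6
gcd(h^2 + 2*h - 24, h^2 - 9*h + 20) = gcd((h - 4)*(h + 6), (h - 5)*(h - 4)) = h - 4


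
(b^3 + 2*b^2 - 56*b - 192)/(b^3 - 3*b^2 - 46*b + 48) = (b + 4)/(b - 1)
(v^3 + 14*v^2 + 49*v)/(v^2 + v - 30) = v*(v^2 + 14*v + 49)/(v^2 + v - 30)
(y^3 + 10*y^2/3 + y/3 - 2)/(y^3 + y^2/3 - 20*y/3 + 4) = (y + 1)/(y - 2)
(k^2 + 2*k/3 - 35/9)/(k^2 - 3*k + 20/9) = (3*k + 7)/(3*k - 4)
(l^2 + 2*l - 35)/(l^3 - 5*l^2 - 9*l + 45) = (l + 7)/(l^2 - 9)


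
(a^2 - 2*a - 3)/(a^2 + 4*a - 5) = (a^2 - 2*a - 3)/(a^2 + 4*a - 5)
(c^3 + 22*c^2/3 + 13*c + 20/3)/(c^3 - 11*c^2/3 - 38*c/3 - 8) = (c + 5)/(c - 6)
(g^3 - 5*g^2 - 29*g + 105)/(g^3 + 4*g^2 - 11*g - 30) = (g - 7)/(g + 2)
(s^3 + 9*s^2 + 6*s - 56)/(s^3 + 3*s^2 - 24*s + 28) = (s + 4)/(s - 2)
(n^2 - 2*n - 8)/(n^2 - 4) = (n - 4)/(n - 2)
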